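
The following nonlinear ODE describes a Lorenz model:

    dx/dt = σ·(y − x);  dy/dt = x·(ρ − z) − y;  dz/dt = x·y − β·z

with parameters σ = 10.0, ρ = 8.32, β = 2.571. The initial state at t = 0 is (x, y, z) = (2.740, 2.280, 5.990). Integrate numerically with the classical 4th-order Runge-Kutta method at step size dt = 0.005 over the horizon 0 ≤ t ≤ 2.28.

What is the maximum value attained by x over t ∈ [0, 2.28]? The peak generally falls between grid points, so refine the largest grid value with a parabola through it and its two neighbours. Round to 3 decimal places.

max x = 5.602

t=0.000: state=(2.740, 2.280, 5.990)
step 1 (dt=0.005): k1=(-4.600, 4.104, -9.153), k2=(-4.382, 4.130, -9.092), k3=(-4.387, 4.130, -9.091), k4=(-4.174, 4.156, -9.030); state += dt/6·(k1+2k2+2k3+k4)
t=0.005: state=(2.718, 2.301, 5.945)
t=0.010: state=(2.698, 2.322, 5.900)
t=0.015: state=(2.680, 2.343, 5.856)
continuing one RK4 step at a time; state shown every 20 steps (Δt=0.1):
t=0.100: state=(2.615, 2.750, 5.214)
t=0.200: state=(2.919, 3.367, 4.774)
t=0.300: state=(3.478, 4.136, 4.753)
t=0.400: state=(4.202, 4.970, 5.231)
t=0.500: state=(4.950, 5.638, 6.216)
t=0.600: state=(5.486, 5.827, 7.491)
t=0.700: state=(5.573, 5.399, 8.570)
t=0.800: state=(5.180, 4.611, 9.011)
t=0.900: state=(4.541, 3.885, 8.775)
t=1.000: state=(3.950, 3.452, 8.139)
t=1.100: state=(3.573, 3.319, 7.400)
t=1.200: state=(3.440, 3.422, 6.753)
t=1.300: state=(3.521, 3.694, 6.308)
t=1.400: state=(3.768, 4.079, 6.126)
t=1.500: state=(4.121, 4.502, 6.235)
t=1.600: state=(4.499, 4.858, 6.612)
t=1.700: state=(4.802, 5.033, 7.158)
t=1.800: state=(4.934, 4.962, 7.697)
t=1.900: state=(4.858, 4.688, 8.045)
t=2.000: state=(4.623, 4.341, 8.107)
t=2.100: state=(4.333, 4.052, 7.919)
t=2.200: state=(4.088, 3.891, 7.588)
t=2.280: state=(3.967, 3.863, 7.302)
largest grid value and its neighbours: x(0.660)=5.60072, x(0.665)=5.60183, x(0.670)=5.60161
parabola through these three points peaks at t≈0.667 with x≈5.60190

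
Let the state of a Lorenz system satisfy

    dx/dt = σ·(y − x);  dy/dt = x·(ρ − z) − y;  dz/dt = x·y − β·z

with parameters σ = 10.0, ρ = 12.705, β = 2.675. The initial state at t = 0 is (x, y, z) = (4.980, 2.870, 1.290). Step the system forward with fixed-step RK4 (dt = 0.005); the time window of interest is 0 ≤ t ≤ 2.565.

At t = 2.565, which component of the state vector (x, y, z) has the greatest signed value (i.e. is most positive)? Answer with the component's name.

largest component: z

t=0.000: state=(4.980, 2.870, 1.290)
step 1 (dt=0.005): k1=(-21.100, 53.977, 10.842), k2=(-19.223, 53.106, 11.283), k3=(-19.292, 53.156, 11.283), k4=(-17.478, 52.334, 11.712); state += dt/6·(k1+2k2+2k3+k4)
t=0.005: state=(4.884, 3.136, 1.346)
t=0.010: state=(4.805, 3.394, 1.407)
t=0.015: state=(4.742, 3.645, 1.472)
continuing one RK4 step at a time; state shown every 20 steps (Δt=0.1):
t=0.100: state=(5.381, 7.463, 3.280)
t=0.200: state=(8.184, 11.254, 8.277)
t=0.300: state=(10.229, 10.538, 15.871)
t=0.400: state=(8.357, 4.791, 18.641)
t=0.500: state=(4.633, 1.354, 15.851)
t=0.600: state=(2.256, 0.740, 12.398)
t=0.700: state=(1.355, 0.939, 9.608)
t=0.800: state=(1.234, 1.351, 7.478)
t=0.900: state=(1.533, 2.009, 5.923)
t=1.000: state=(2.209, 3.107, 4.950)
t=1.100: state=(3.393, 4.896, 4.772)
t=1.200: state=(5.252, 7.449, 6.022)
t=1.300: state=(7.570, 9.772, 9.624)
t=1.400: state=(8.958, 9.178, 14.642)
t=1.500: state=(7.810, 5.539, 16.777)
t=1.600: state=(5.266, 2.844, 15.135)
t=1.700: state=(3.390, 2.104, 12.453)
t=1.800: state=(2.623, 2.307, 10.081)
t=1.900: state=(2.645, 2.967, 8.308)
t=2.000: state=(3.228, 4.069, 7.256)
t=2.100: state=(4.325, 5.673, 7.171)
t=2.200: state=(5.867, 7.535, 8.488)
t=2.300: state=(7.399, 8.605, 11.348)
t=2.400: state=(7.901, 7.584, 14.326)
t=2.500: state=(6.850, 5.257, 15.158)
t=2.565: state=(5.752, 4.064, 14.471)
compare at T: x=5.752, y=4.064, z=14.471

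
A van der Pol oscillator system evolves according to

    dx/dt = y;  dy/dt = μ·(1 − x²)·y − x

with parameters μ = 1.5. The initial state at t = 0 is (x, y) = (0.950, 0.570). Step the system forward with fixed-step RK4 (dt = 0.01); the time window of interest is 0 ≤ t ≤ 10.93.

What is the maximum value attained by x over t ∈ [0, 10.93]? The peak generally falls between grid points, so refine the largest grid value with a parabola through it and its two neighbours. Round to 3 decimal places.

t=0.000: state=(0.950, 0.570)
step 1 (dt=0.01): k1=(0.570, -0.867), k2=(0.566, -0.875), k3=(0.566, -0.875), k4=(0.561, -0.883); state += dt/6·(k1+2k2+2k3+k4)
t=0.010: state=(0.956, 0.561)
t=0.020: state=(0.961, 0.552)
t=0.030: state=(0.967, 0.543)
continuing one RK4 step at a time; state shown every 50 steps (Δt=0.5):
t=0.500: state=(1.105, 0.031)
t=1.000: state=(0.989, -0.486)
t=1.500: state=(0.606, -1.100)
t=2.000: state=(-0.220, -2.344)
t=2.500: state=(-1.536, -2.070)
t=3.000: state=(-1.934, 0.054)
t=3.500: state=(-1.785, 0.439)
t=4.000: state=(-1.527, 0.594)
t=4.500: state=(-1.177, 0.835)
t=5.000: state=(-0.637, 1.425)
t=5.500: state=(0.412, 2.921)
t=6.000: state=(1.795, 1.556)
t=6.500: state=(1.997, -0.215)
t=7.000: state=(1.816, -0.454)
t=7.500: state=(1.557, -0.584)
t=8.000: state=(1.217, -0.805)
t=8.500: state=(0.703, -1.339)
t=9.000: state=(-0.276, -2.760)
t=9.500: state=(-1.714, -1.896)
t=10.000: state=(-2.007, 0.161)
t=10.500: state=(-1.837, 0.441)
t=10.930: state=(-1.624, 0.549)
largest grid value and its neighbours: x(6.340)=2.01473, x(6.350)=2.01490, x(6.360)=2.01486
parabola through these three points peaks at t≈6.353 with x≈2.01491

max x = 2.015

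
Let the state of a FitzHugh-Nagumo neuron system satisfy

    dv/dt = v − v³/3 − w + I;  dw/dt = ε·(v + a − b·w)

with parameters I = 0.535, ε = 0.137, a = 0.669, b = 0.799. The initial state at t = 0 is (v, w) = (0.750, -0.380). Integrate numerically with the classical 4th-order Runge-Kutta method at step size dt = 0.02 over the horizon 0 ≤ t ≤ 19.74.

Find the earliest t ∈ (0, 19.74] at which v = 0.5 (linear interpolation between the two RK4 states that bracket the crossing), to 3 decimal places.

t=0.000: state=(0.750, -0.380)
step 1 (dt=0.02): k1=(1.524, 0.236), k2=(1.529, 0.238), k3=(1.529, 0.238), k4=(1.532, 0.240); state += dt/6·(k1+2k2+2k3+k4)
t=0.020: state=(0.781, -0.375)
t=0.040: state=(0.811, -0.370)
t=0.060: state=(0.842, -0.366)
continuing one RK4 step at a time; state shown every 50 steps (Δt=1):
t=1.000: state=(1.846, -0.069)
t=2.000: state=(1.888, 0.271)
t=3.000: state=(1.775, 0.568)
t=4.000: state=(1.649, 0.818)
t=5.000: state=(1.517, 1.025)
t=6.000: state=(1.374, 1.193)
t=7.000: state=(1.215, 1.324)
t=8.000: state=(1.022, 1.419)
t=9.000: state=(0.758, 1.475)
t=9.640: state=(0.503, 1.486)
next step: t=9.660: state=(0.493, 1.486) — v has crossed 0.5
linear interpolation between t=9.640 (0.50284) and t=9.660 (0.49295) → t≈9.646

t = 9.646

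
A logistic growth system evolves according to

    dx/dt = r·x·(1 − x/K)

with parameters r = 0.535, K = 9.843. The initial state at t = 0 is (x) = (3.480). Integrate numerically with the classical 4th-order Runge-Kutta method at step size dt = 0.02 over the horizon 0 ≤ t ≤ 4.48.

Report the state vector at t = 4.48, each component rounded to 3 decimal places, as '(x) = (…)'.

t=0.000: state=(3.480)
step 1 (dt=0.02): k1=(1.204), k2=(1.205), k3=(1.205), k4=(1.207); state += dt/6·(k1+2k2+2k3+k4)
t=0.020: state=(3.504)
t=0.040: state=(3.528)
t=0.060: state=(3.553)
continuing one RK4 step at a time; state shown every 10 steps (Δt=0.2):
t=0.200: state=(3.724)
t=0.400: state=(3.975)
t=0.600: state=(4.231)
t=0.800: state=(4.491)
t=1.000: state=(4.753)
t=1.200: state=(5.016)
t=1.400: state=(5.279)
t=1.600: state=(5.540)
t=1.800: state=(5.797)
t=2.000: state=(6.049)
t=2.200: state=(6.295)
t=2.400: state=(6.534)
t=2.600: state=(6.765)
t=2.800: state=(6.987)
t=3.000: state=(7.199)
t=3.200: state=(7.401)
t=3.400: state=(7.592)
t=3.600: state=(7.772)
t=3.800: state=(7.942)
t=4.000: state=(8.100)
t=4.200: state=(8.249)
t=4.400: state=(8.386)
t=4.480: state=(8.439)

(x) = (8.439)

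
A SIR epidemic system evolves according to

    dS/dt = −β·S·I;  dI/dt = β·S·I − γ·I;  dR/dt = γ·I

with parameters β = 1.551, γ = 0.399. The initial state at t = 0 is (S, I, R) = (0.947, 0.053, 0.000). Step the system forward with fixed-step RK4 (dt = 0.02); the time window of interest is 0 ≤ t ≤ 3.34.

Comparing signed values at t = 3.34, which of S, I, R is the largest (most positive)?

t=0.000: state=(0.947, 0.053, 0.000)
step 1 (dt=0.02): k1=(-0.078, 0.057, 0.021), k2=(-0.079, 0.057, 0.021), k3=(-0.079, 0.057, 0.021), k4=(-0.079, 0.058, 0.022); state += dt/6·(k1+2k2+2k3+k4)
t=0.020: state=(0.945, 0.054, 0.000)
t=0.040: state=(0.944, 0.055, 0.001)
t=0.060: state=(0.942, 0.057, 0.001)
continuing one RK4 step at a time; state shown every 10 steps (Δt=0.2):
t=0.200: state=(0.930, 0.065, 0.005)
t=0.400: state=(0.909, 0.080, 0.011)
t=0.600: state=(0.884, 0.098, 0.018)
t=0.800: state=(0.855, 0.119, 0.026)
t=1.000: state=(0.821, 0.142, 0.037)
t=1.200: state=(0.783, 0.168, 0.049)
t=1.400: state=(0.740, 0.197, 0.064)
t=1.600: state=(0.693, 0.227, 0.080)
t=1.800: state=(0.643, 0.258, 0.100)
t=2.000: state=(0.590, 0.288, 0.122)
t=2.200: state=(0.538, 0.317, 0.146)
t=2.400: state=(0.485, 0.343, 0.172)
t=2.600: state=(0.435, 0.365, 0.200)
t=2.800: state=(0.387, 0.383, 0.230)
t=3.000: state=(0.343, 0.396, 0.261)
t=3.200: state=(0.303, 0.404, 0.293)
t=3.340: state=(0.277, 0.407, 0.316)
compare at T: S=0.277, I=0.407, R=0.316

largest component: I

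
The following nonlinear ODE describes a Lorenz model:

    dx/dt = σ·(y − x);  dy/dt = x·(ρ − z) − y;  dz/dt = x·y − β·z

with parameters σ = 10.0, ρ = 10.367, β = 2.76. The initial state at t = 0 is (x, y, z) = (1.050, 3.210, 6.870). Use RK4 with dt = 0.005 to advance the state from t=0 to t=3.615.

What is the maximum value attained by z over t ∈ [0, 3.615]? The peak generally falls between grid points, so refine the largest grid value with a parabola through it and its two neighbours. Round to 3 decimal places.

t=0.000: state=(1.050, 3.210, 6.870)
step 1 (dt=0.005): k1=(21.600, 0.462, -15.591), k2=(21.072, 0.693, -15.309), k3=(21.091, 0.687, -15.314), k4=(20.580, 0.916, -15.037); state += dt/6·(k1+2k2+2k3+k4)
t=0.005: state=(1.155, 3.213, 6.793)
t=0.010: state=(1.256, 3.219, 6.720)
t=0.015: state=(1.352, 3.227, 6.648)
continuing one RK4 step at a time; state shown every 40 steps (Δt=0.2):
t=0.200: state=(3.613, 4.718, 5.528)
t=0.400: state=(6.080, 7.241, 7.959)
t=0.600: state=(6.746, 6.050, 11.876)
t=0.800: state=(4.568, 3.576, 10.775)
t=1.000: state=(3.585, 3.573, 8.236)
t=1.200: state=(4.266, 4.892, 7.253)
t=1.400: state=(5.686, 6.312, 8.657)
t=1.600: state=(6.048, 5.716, 10.734)
t=1.800: state=(4.905, 4.322, 10.300)
t=2.000: state=(4.261, 4.229, 8.785)
t=2.200: state=(4.674, 5.062, 8.215)
t=2.400: state=(5.481, 5.794, 9.093)
t=2.600: state=(5.605, 5.406, 10.152)
t=2.800: state=(4.978, 4.661, 9.880)
t=3.000: state=(4.629, 4.622, 9.018)
t=3.200: state=(4.895, 5.127, 8.744)
t=3.400: state=(5.337, 5.487, 9.286)
t=3.600: state=(5.358, 5.234, 9.819)
t=3.615: state=(5.338, 5.199, 9.831)
largest grid value and its neighbours: z(0.645)=12.06365, z(0.650)=12.06388, z(0.655)=12.06023
parabola through these three points peaks at t≈0.648 with z≈12.06426

max z = 12.064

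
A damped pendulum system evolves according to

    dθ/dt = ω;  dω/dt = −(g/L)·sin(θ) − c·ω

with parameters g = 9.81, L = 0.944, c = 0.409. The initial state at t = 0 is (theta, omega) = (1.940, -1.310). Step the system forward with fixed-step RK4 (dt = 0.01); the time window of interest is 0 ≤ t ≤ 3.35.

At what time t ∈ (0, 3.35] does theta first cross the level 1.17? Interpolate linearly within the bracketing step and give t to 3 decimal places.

t=0.000: state=(1.940, -1.310)
step 1 (dt=0.01): k1=(-1.310, -9.156), k2=(-1.356, -9.162), k3=(-1.356, -9.162), k4=(-1.402, -9.168); state += dt/6·(k1+2k2+2k3+k4)
t=0.010: state=(1.926, -1.402)
t=0.020: state=(1.912, -1.493)
t=0.030: state=(1.897, -1.585)
continuing one RK4 step at a time; state shown every 20 steps (Δt=0.2):
t=0.200: state=(1.493, -3.156)
t=0.290: state=(1.174, -3.932)
next step: t=0.300: state=(1.134, -4.011) — theta has crossed 1.17
linear interpolation between t=0.290 (1.17369) and t=0.300 (1.13397) → t≈0.291

t = 0.291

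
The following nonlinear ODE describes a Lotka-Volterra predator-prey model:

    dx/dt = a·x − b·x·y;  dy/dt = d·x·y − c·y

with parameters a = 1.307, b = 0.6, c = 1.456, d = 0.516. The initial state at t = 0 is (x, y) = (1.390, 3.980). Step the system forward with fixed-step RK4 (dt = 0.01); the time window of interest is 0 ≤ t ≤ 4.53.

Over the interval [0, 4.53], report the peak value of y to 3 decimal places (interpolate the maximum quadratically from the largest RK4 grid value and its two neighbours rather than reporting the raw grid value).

max y = 4.936

t=0.000: state=(1.390, 3.980)
step 1 (dt=0.01): k1=(-1.503, -2.940), k2=(-1.482, -2.945), k3=(-1.482, -2.945), k4=(-1.462, -2.949); state += dt/6·(k1+2k2+2k3+k4)
t=0.010: state=(1.375, 3.951)
t=0.020: state=(1.361, 3.921)
t=0.030: state=(1.347, 3.891)
continuing one RK4 step at a time; state shown every 20 steps (Δt=0.2):
t=0.200: state=(1.160, 3.389)
t=0.400: state=(1.038, 2.835)
t=0.600: state=(0.988, 2.351)
t=0.800: state=(0.993, 1.945)
t=1.000: state=(1.042, 1.614)
t=1.200: state=(1.134, 1.349)
t=1.400: state=(1.269, 1.141)
t=1.600: state=(1.451, 0.981)
t=1.800: state=(1.688, 0.861)
t=2.000: state=(1.988, 0.778)
t=2.200: state=(2.359, 0.727)
t=2.400: state=(2.812, 0.709)
t=2.600: state=(3.352, 0.728)
t=2.800: state=(3.976, 0.793)
t=3.000: state=(4.661, 0.926)
t=3.200: state=(5.349, 1.160)
t=3.400: state=(5.914, 1.553)
t=3.600: state=(6.158, 2.172)
t=3.800: state=(5.864, 3.035)
t=4.000: state=(4.994, 3.989)
t=4.200: state=(3.835, 4.704)
t=4.400: state=(2.778, 4.935)
t=4.530: state=(2.247, 4.830)
largest grid value and its neighbours: y(4.380)=4.93504, y(4.390)=4.93572, y(4.400)=4.93520
parabola through these three points peaks at t≈4.391 with y≈4.93572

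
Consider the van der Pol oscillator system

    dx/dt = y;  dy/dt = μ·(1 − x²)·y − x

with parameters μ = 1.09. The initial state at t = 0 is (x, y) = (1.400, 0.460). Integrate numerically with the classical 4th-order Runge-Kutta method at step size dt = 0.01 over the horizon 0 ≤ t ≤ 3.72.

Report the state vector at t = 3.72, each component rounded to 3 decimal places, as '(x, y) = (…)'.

t=0.000: state=(1.400, 0.460)
step 1 (dt=0.01): k1=(0.460, -1.881), k2=(0.451, -1.877), k3=(0.451, -1.877), k4=(0.441, -1.872); state += dt/6·(k1+2k2+2k3+k4)
t=0.010: state=(1.405, 0.441)
t=0.020: state=(1.409, 0.423)
t=0.030: state=(1.413, 0.404)
continuing one RK4 step at a time; state shown every 20 steps (Δt=0.2):
t=0.200: state=(1.456, 0.110)
t=0.400: state=(1.449, -0.173)
t=0.600: state=(1.391, -0.394)
t=0.800: state=(1.294, -0.577)
t=1.000: state=(1.161, -0.750)
t=1.200: state=(0.993, -0.936)
t=1.400: state=(0.784, -1.162)
t=1.600: state=(0.523, -1.455)
t=1.800: state=(0.196, -1.835)
t=2.000: state=(-0.215, -2.277)
t=2.200: state=(-0.707, -2.597)
t=2.400: state=(-1.221, -2.431)
t=2.600: state=(-1.638, -1.662)
t=2.800: state=(-1.877, -0.761)
t=3.000: state=(-1.961, -0.130)
t=3.200: state=(-1.948, 0.222)
t=3.400: state=(-1.883, 0.415)
t=3.600: state=(-1.787, 0.536)
t=3.720: state=(-1.719, 0.593)

(x, y) = (-1.719, 0.593)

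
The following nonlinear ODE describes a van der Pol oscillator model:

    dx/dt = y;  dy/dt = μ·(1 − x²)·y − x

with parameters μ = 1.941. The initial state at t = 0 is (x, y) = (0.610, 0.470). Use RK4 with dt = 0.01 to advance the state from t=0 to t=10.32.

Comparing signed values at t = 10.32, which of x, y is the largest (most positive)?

t=0.000: state=(0.610, 0.470)
step 1 (dt=0.01): k1=(0.470, -0.037), k2=(0.470, -0.042), k3=(0.470, -0.042), k4=(0.470, -0.048); state += dt/6·(k1+2k2+2k3+k4)
t=0.010: state=(0.615, 0.470)
t=0.020: state=(0.619, 0.469)
t=0.030: state=(0.624, 0.468)
continuing one RK4 step at a time; state shown every 50 steps (Δt=0.5):
t=0.500: state=(0.816, 0.305)
t=1.000: state=(0.875, -0.093)
t=1.500: state=(0.704, -0.624)
t=2.000: state=(0.170, -1.676)
t=2.500: state=(-1.120, -3.066)
t=3.000: state=(-1.905, -0.205)
t=3.500: state=(-1.822, 0.338)
t=4.000: state=(-1.624, 0.446)
t=4.500: state=(-1.370, 0.583)
t=5.000: state=(-1.015, 0.887)
t=5.500: state=(-0.382, 1.843)
t=6.000: state=(1.084, 3.699)
t=6.500: state=(2.013, 0.195)
t=7.000: state=(1.927, -0.322)
t=7.500: state=(1.745, -0.402)
t=8.000: state=(1.522, -0.497)
t=8.500: state=(1.233, -0.683)
t=9.000: state=(0.794, -1.162)
t=9.500: state=(-0.118, -2.811)
t=10.000: state=(-1.744, -2.055)
t=10.320: state=(-2.018, -0.085)
compare at T: x=-2.018, y=-0.085

largest component: y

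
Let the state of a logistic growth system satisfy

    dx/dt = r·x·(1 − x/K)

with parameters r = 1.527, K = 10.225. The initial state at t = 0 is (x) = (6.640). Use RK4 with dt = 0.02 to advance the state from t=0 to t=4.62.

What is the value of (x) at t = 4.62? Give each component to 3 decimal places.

(x) = (10.220)

t=0.000: state=(6.640)
step 1 (dt=0.02): k1=(3.555), k2=(3.539), k3=(3.539), k4=(3.522); state += dt/6·(k1+2k2+2k3+k4)
t=0.020: state=(6.711)
t=0.040: state=(6.781)
t=0.060: state=(6.850)
continuing one RK4 step at a time; state shown every 10 steps (Δt=0.2):
t=0.200: state=(7.315)
t=0.400: state=(7.907)
t=0.600: state=(8.409)
t=0.800: state=(8.821)
t=1.000: state=(9.152)
t=1.200: state=(9.412)
t=1.400: state=(9.613)
t=1.600: state=(9.767)
t=1.800: state=(9.883)
t=2.000: state=(9.971)
t=2.200: state=(10.037)
t=2.400: state=(10.086)
t=2.600: state=(10.122)
t=2.800: state=(10.149)
t=3.000: state=(10.169)
t=3.200: state=(10.183)
t=3.400: state=(10.194)
t=3.600: state=(10.202)
t=3.800: state=(10.208)
t=4.000: state=(10.213)
t=4.200: state=(10.216)
t=4.400: state=(10.218)
t=4.600: state=(10.220)
t=4.620: state=(10.220)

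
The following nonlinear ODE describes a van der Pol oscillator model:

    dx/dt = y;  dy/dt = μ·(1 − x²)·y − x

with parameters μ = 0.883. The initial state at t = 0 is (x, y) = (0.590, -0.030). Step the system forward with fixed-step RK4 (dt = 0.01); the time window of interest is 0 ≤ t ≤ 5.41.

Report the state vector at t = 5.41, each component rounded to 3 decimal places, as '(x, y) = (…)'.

(x, y) = (1.857, 0.658)

t=0.000: state=(0.590, -0.030)
step 1 (dt=0.01): k1=(-0.030, -0.607), k2=(-0.033, -0.609), k3=(-0.033, -0.609), k4=(-0.036, -0.610); state += dt/6·(k1+2k2+2k3+k4)
t=0.010: state=(0.590, -0.036)
t=0.020: state=(0.589, -0.042)
t=0.030: state=(0.589, -0.048)
continuing one RK4 step at a time; state shown every 20 steps (Δt=0.2):
t=0.200: state=(0.571, -0.157)
t=0.400: state=(0.526, -0.295)
t=0.600: state=(0.453, -0.443)
t=0.800: state=(0.348, -0.601)
t=1.000: state=(0.211, -0.769)
t=1.200: state=(0.040, -0.943)
t=1.400: state=(-0.165, -1.111)
t=1.600: state=(-0.402, -1.246)
t=1.800: state=(-0.659, -1.302)
t=2.000: state=(-0.914, -1.229)
t=2.200: state=(-1.141, -1.011)
t=2.400: state=(-1.312, -0.688)
t=2.600: state=(-1.414, -0.337)
t=2.800: state=(-1.449, -0.018)
t=3.000: state=(-1.425, 0.248)
t=3.200: state=(-1.353, 0.467)
t=3.400: state=(-1.240, 0.659)
t=3.600: state=(-1.089, 0.845)
t=3.800: state=(-0.901, 1.046)
t=4.000: state=(-0.668, 1.282)
t=4.200: state=(-0.384, 1.568)
t=4.400: state=(-0.038, 1.900)
t=4.600: state=(0.375, 2.216)
t=4.800: state=(0.836, 2.347)
t=5.000: state=(1.286, 2.077)
t=5.200: state=(1.640, 1.422)
t=5.400: state=(1.850, 0.691)
t=5.410: state=(1.857, 0.658)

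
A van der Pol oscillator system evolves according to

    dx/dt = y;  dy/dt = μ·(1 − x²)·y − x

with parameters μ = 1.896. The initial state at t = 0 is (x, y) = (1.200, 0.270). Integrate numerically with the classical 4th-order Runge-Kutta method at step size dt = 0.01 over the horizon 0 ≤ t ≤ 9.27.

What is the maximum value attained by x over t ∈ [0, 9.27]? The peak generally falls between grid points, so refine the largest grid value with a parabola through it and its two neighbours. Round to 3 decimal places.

max x = 2.019

t=0.000: state=(1.200, 0.270)
step 1 (dt=0.01): k1=(0.270, -1.425), k2=(0.263, -1.422), k3=(0.263, -1.422), k4=(0.256, -1.419); state += dt/6·(k1+2k2+2k3+k4)
t=0.010: state=(1.203, 0.256)
t=0.020: state=(1.205, 0.242)
t=0.030: state=(1.207, 0.228)
continuing one RK4 step at a time; state shown every 50 steps (Δt=0.5):
t=0.500: state=(1.177, -0.319)
t=1.000: state=(0.901, -0.803)
t=1.500: state=(0.289, -1.835)
t=2.000: state=(-1.132, -3.426)
t=2.500: state=(-1.981, -0.183)
t=3.000: state=(-1.893, 0.334)
t=3.500: state=(-1.702, 0.425)
t=4.000: state=(-1.464, 0.537)
t=4.500: state=(-1.146, 0.766)
t=5.000: state=(-0.635, 1.404)
t=5.500: state=(0.498, 3.389)
t=6.000: state=(1.919, 1.033)
t=6.500: state=(1.976, -0.270)
t=7.000: state=(1.806, -0.386)
t=7.500: state=(1.593, -0.472)
t=8.000: state=(1.323, -0.625)
t=8.500: state=(0.935, -0.986)
t=9.000: state=(0.210, -2.160)
t=9.270: state=(-0.545, -3.446)
largest grid value and its neighbours: x(6.230)=2.01890, x(6.240)=2.01909, x(6.250)=2.01908
parabola through these three points peaks at t≈6.244 with x≈2.01911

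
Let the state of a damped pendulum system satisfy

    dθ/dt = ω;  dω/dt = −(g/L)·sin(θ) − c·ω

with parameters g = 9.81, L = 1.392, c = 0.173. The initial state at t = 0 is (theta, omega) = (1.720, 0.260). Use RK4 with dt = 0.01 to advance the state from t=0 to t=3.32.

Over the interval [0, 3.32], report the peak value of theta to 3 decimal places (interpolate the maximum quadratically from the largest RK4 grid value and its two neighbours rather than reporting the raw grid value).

max theta = 1.725

t=0.000: state=(1.720, 0.260)
step 1 (dt=0.01): k1=(0.260, -7.014), k2=(0.225, -7.007), k3=(0.225, -7.007), k4=(0.190, -7.000); state += dt/6·(k1+2k2+2k3+k4)
t=0.010: state=(1.722, 0.190)
t=0.020: state=(1.724, 0.120)
t=0.030: state=(1.725, 0.050)
continuing one RK4 step at a time; state shown every 20 steps (Δt=0.2):
t=0.200: state=(1.633, -1.122)
t=0.400: state=(1.274, -2.456)
t=0.600: state=(0.669, -3.511)
t=0.800: state=(-0.078, -3.788)
t=1.000: state=(-0.779, -3.078)
t=1.200: state=(-1.271, -1.786)
t=1.400: state=(-1.485, -0.362)
t=1.600: state=(-1.418, 1.029)
t=1.800: state=(-1.080, 2.311)
t=2.000: state=(-0.517, 3.225)
t=2.200: state=(0.157, 3.359)
t=2.400: state=(0.767, 2.620)
t=2.600: state=(1.171, 1.380)
t=2.800: state=(1.311, 0.013)
t=3.000: state=(1.180, -1.308)
t=3.200: state=(0.801, -2.428)
t=3.320: state=(0.480, -2.879)
largest grid value and its neighbours: theta(0.030)=1.72465, theta(0.040)=1.72480, theta(0.050)=1.72426
parabola through these three points peaks at t≈0.037 with theta≈1.72483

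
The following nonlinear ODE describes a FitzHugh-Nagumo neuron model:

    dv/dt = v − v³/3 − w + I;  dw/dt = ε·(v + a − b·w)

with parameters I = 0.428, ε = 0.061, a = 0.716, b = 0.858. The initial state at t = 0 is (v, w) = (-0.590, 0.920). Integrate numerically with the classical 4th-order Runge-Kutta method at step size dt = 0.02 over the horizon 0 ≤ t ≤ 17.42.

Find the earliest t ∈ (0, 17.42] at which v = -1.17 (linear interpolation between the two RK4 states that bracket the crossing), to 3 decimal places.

t = 0.525

t=0.000: state=(-0.590, 0.920)
step 1 (dt=0.02): k1=(-1.014, -0.040), k2=(-1.020, -0.041), k3=(-1.020, -0.041), k4=(-1.026, -0.042); state += dt/6·(k1+2k2+2k3+k4)
t=0.020: state=(-0.610, 0.919)
t=0.040: state=(-0.631, 0.918)
t=0.060: state=(-0.652, 0.917)
t=0.520: state=(-1.165, 0.890)
next step: t=0.540: state=(-1.187, 0.889) — v has crossed -1.17
linear interpolation between t=0.520 (-1.16480) and t=0.540 (-1.18671) → t≈0.525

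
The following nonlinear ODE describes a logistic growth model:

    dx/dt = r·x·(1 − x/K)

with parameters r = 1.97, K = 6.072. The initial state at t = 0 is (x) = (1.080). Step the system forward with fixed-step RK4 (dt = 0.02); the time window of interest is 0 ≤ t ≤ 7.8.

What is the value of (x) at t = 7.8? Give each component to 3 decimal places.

t=0.000: state=(1.080)
step 1 (dt=0.02): k1=(1.749), k2=(1.771), k3=(1.772), k4=(1.794); state += dt/6·(k1+2k2+2k3+k4)
t=0.020: state=(1.115)
t=0.040: state=(1.152)
t=0.060: state=(1.189)
continuing one RK4 step at a time; state shown every 25 steps (Δt=0.5):
t=0.500: state=(2.227)
t=1.000: state=(3.692)
t=1.500: state=(4.894)
t=2.000: state=(5.571)
t=2.500: state=(5.875)
t=3.000: state=(5.997)
t=3.500: state=(6.044)
t=4.000: state=(6.061)
t=4.500: state=(6.068)
t=5.000: state=(6.071)
t=5.500: state=(6.071)
t=6.000: state=(6.072)
t=6.500: state=(6.072)
t=7.000: state=(6.072)
t=7.500: state=(6.072)
t=7.800: state=(6.072)

(x) = (6.072)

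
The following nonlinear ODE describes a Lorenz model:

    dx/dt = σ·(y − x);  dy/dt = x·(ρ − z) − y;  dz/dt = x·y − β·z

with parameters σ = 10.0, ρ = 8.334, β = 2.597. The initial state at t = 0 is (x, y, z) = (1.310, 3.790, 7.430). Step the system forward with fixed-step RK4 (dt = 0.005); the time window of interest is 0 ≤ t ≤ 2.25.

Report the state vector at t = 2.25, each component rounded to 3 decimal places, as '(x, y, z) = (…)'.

t=0.000: state=(1.310, 3.790, 7.430)
step 1 (dt=0.005): k1=(24.800, -2.606, -14.331), k2=(24.115, -2.494, -14.012), k3=(24.135, -2.497, -14.020), k4=(23.468, -2.384, -13.709); state += dt/6·(k1+2k2+2k3+k4)
t=0.005: state=(1.431, 3.778, 7.360)
t=0.010: state=(1.545, 3.766, 7.293)
t=0.015: state=(1.653, 3.756, 7.229)
continuing one RK4 step at a time; state shown every 20 steps (Δt=0.1):
t=0.100: state=(2.841, 3.749, 6.465)
t=0.200: state=(3.508, 4.035, 6.088)
t=0.300: state=(3.995, 4.462, 6.108)
t=0.400: state=(4.445, 4.870, 6.458)
t=0.500: state=(4.814, 5.109, 7.035)
t=0.600: state=(5.005, 5.082, 7.649)
t=0.700: state=(4.963, 4.809, 8.083)
t=0.800: state=(4.726, 4.426, 8.206)
t=0.900: state=(4.407, 4.089, 8.033)
t=1.000: state=(4.125, 3.890, 7.684)
t=1.100: state=(3.952, 3.845, 7.292)
t=1.200: state=(3.911, 3.933, 6.964)
t=1.300: state=(3.988, 4.115, 6.768)
t=1.400: state=(4.150, 4.341, 6.736)
t=1.500: state=(4.351, 4.553, 6.865)
t=1.600: state=(4.534, 4.691, 7.111)
t=1.700: state=(4.649, 4.716, 7.395)
t=1.800: state=(4.664, 4.629, 7.626)
t=1.900: state=(4.586, 4.470, 7.737)
t=2.000: state=(4.450, 4.303, 7.711)
t=2.100: state=(4.308, 4.178, 7.578)
t=2.200: state=(4.202, 4.123, 7.395)
t=2.250: state=(4.170, 4.123, 7.303)

(x, y, z) = (4.170, 4.123, 7.303)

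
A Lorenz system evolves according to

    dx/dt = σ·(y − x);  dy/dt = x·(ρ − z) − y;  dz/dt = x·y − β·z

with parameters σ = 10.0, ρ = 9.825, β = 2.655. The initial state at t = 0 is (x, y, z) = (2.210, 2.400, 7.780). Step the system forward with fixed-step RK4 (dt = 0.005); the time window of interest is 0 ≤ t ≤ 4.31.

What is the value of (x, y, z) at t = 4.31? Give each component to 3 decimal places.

t=0.000: state=(2.210, 2.400, 7.780)
step 1 (dt=0.005): k1=(1.900, 2.119, -15.352), k2=(1.905, 2.209, -15.227), k3=(1.908, 2.208, -15.227), k4=(1.915, 2.297, -15.102); state += dt/6·(k1+2k2+2k3+k4)
t=0.005: state=(2.220, 2.411, 7.704)
t=0.010: state=(2.229, 2.423, 7.629)
t=0.015: state=(2.239, 2.436, 7.555)
continuing one RK4 step at a time; state shown every 40 steps (Δt=0.2):
t=0.200: state=(2.899, 3.473, 5.709)
t=0.400: state=(4.573, 5.624, 6.058)
t=0.600: state=(6.367, 6.795, 9.314)
t=0.800: state=(5.643, 4.695, 11.080)
t=1.000: state=(3.943, 3.403, 9.288)
t=1.200: state=(3.634, 3.821, 7.463)
t=1.400: state=(4.475, 5.063, 7.189)
t=1.600: state=(5.564, 5.922, 8.709)
t=1.800: state=(5.516, 5.135, 10.052)
t=2.000: state=(4.571, 4.157, 9.442)
t=2.200: state=(4.167, 4.186, 8.270)
t=2.400: state=(4.550, 4.867, 7.908)
t=2.600: state=(5.176, 5.409, 8.623)
t=2.800: state=(5.268, 5.123, 9.438)
t=3.000: state=(4.795, 4.543, 9.288)
t=3.200: state=(4.484, 4.449, 8.625)
t=3.400: state=(4.637, 4.800, 8.323)
t=3.600: state=(4.987, 5.131, 8.647)
t=3.800: state=(5.091, 5.041, 9.117)
t=4.000: state=(4.864, 4.723, 9.123)
t=4.200: state=(4.659, 4.617, 8.773)
t=4.310: state=(4.655, 4.688, 8.613)

(x, y, z) = (4.655, 4.688, 8.613)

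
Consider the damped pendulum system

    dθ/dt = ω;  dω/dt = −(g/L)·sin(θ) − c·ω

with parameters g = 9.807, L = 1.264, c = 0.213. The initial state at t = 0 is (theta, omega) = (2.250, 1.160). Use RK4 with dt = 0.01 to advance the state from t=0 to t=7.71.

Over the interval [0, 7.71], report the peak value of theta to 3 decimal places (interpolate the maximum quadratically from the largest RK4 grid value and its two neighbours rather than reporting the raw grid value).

t=0.000: state=(2.250, 1.160)
step 1 (dt=0.01): k1=(1.160, -6.284), k2=(1.129, -6.249), k3=(1.129, -6.250), k4=(1.098, -6.215); state += dt/6·(k1+2k2+2k3+k4)
t=0.010: state=(2.261, 1.098)
t=0.020: state=(2.272, 1.036)
t=0.030: state=(2.282, 0.975)
continuing one RK4 step at a time; state shown every 25 steps (Δt=0.25):
t=0.250: state=(2.357, -0.265)
t=0.500: state=(2.117, -1.698)
t=0.750: state=(1.483, -3.404)
t=1.000: state=(0.442, -4.732)
t=1.250: state=(-0.721, -4.209)
t=1.500: state=(-1.545, -2.296)
t=1.750: state=(-1.868, -0.326)
t=2.000: state=(-1.719, 1.514)
t=2.250: state=(-1.115, 3.282)
t=2.500: state=(-0.147, 4.205)
t=2.750: state=(0.832, 3.339)
t=3.000: state=(1.438, 1.448)
t=3.250: state=(1.552, -0.514)
t=3.500: state=(1.191, -2.341)
t=3.750: state=(0.428, -3.583)
t=4.000: state=(-0.473, -3.340)
t=4.250: state=(-1.130, -1.789)
t=4.500: state=(-1.341, 0.107)
t=4.750: state=(-1.086, 1.889)
t=5.000: state=(-0.442, 3.105)
t=5.250: state=(0.355, 3.013)
t=5.500: state=(0.959, 1.676)
t=5.750: state=(1.159, -0.088)
t=6.000: state=(0.924, -1.741)
t=6.250: state=(0.339, -2.778)
t=6.500: state=(-0.361, -2.601)
t=6.750: state=(-0.870, -1.343)
t=7.000: state=(-1.003, 0.284)
t=7.250: state=(-0.741, 1.747)
t=7.500: state=(-0.188, 2.514)
t=7.710: state=(0.330, 2.282)
largest grid value and its neighbours: theta(0.190)=2.36352, theta(0.200)=2.36385, theta(0.210)=2.36365
parabola through these three points peaks at t≈0.201 with theta≈2.36386

max theta = 2.364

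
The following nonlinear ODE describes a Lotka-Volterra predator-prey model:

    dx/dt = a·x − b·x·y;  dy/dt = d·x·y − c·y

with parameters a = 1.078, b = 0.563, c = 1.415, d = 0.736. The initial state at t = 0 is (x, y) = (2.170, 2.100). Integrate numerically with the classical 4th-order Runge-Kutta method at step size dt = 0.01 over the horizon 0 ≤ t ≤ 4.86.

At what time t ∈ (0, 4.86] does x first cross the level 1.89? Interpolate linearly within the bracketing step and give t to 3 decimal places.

t=0.000: state=(2.170, 2.100)
step 1 (dt=0.01): k1=(-0.226, 0.382), k2=(-0.229, 0.381), k3=(-0.229, 0.381), k4=(-0.231, 0.380); state += dt/6·(k1+2k2+2k3+k4)
t=0.010: state=(2.168, 2.104)
t=0.020: state=(2.165, 2.108)
t=0.030: state=(2.163, 2.111)
continuing one RK4 step at a time; state shown every 20 steps (Δt=0.2):
t=0.200: state=(2.117, 2.170)
t=0.400: state=(2.050, 2.222)
t=0.600: state=(1.977, 2.252)
t=0.800: state=(1.902, 2.258)
t=0.830: state=(1.891, 2.256)
next step: t=0.840: state=(1.887, 2.256) — x has crossed 1.89
linear interpolation between t=0.830 (1.89104) and t=0.840 (1.88741) → t≈0.833

t = 0.833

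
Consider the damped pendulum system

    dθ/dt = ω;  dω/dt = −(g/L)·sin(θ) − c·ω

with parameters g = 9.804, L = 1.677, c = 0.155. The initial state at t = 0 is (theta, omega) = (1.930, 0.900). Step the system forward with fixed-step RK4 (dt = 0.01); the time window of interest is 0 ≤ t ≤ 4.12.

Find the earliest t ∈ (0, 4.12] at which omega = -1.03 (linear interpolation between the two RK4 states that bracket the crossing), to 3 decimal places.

t=0.000: state=(1.930, 0.900)
step 1 (dt=0.01): k1=(0.900, -5.613), k2=(0.872, -5.599), k3=(0.872, -5.599), k4=(0.844, -5.586); state += dt/6·(k1+2k2+2k3+k4)
t=0.010: state=(1.939, 0.844)
t=0.020: state=(1.947, 0.788)
t=0.030: state=(1.954, 0.733)
continuing one RK4 step at a time; state shown every 20 steps (Δt=0.2):
t=0.200: state=(2.001, -0.182)
t=0.350: state=(1.914, -0.977)
next step: t=0.360: state=(1.904, -1.031) — omega has crossed -1.03
linear interpolation between t=0.350 (-0.97702) and t=0.360 (-1.03061) → t≈0.360

t = 0.360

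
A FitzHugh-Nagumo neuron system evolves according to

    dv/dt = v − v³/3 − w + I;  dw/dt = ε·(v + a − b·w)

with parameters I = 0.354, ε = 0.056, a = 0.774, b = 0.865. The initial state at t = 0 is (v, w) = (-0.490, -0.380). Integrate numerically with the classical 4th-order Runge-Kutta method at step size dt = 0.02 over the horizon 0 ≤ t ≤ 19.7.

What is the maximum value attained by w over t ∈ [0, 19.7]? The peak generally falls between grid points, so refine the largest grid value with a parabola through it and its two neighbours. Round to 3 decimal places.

max w = 1.229

t=0.000: state=(-0.490, -0.380)
step 1 (dt=0.02): k1=(0.283, 0.034), k2=(0.285, 0.034), k3=(0.285, 0.034), k4=(0.287, 0.035); state += dt/6·(k1+2k2+2k3+k4)
t=0.020: state=(-0.484, -0.379)
t=0.040: state=(-0.479, -0.379)
t=0.060: state=(-0.473, -0.378)
continuing one RK4 step at a time; state shown every 50 steps (Δt=1):
t=1.000: state=(-0.069, -0.336)
t=2.000: state=(0.896, -0.259)
t=3.000: state=(1.796, -0.125)
t=4.000: state=(1.888, 0.025)
t=5.000: state=(1.842, 0.168)
t=6.000: state=(1.785, 0.302)
t=7.000: state=(1.726, 0.426)
t=8.000: state=(1.666, 0.541)
t=9.000: state=(1.603, 0.647)
t=10.000: state=(1.539, 0.744)
t=11.000: state=(1.471, 0.834)
t=12.000: state=(1.399, 0.915)
t=13.000: state=(1.321, 0.988)
t=14.000: state=(1.234, 1.054)
t=15.000: state=(1.134, 1.111)
t=16.000: state=(1.012, 1.160)
t=17.000: state=(0.846, 1.198)
t=18.000: state=(0.583, 1.223)
t=19.000: state=(0.035, 1.227)
t=19.700: state=(-0.781, 1.203)
largest grid value and its neighbours: w(18.620)=1.22923, w(18.640)=1.22924, w(18.660)=1.22923
parabola through these three points peaks at t≈18.640 with w≈1.22924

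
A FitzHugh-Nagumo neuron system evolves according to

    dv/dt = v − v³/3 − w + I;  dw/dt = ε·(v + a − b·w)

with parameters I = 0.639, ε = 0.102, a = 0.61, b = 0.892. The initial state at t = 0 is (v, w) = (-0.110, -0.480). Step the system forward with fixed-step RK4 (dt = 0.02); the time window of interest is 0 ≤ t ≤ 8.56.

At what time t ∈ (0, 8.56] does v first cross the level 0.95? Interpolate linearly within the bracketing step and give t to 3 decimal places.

t=0.000: state=(-0.110, -0.480)
step 1 (dt=0.02): k1=(1.009, 0.095), k2=(1.018, 0.096), k3=(1.019, 0.096), k4=(1.028, 0.097); state += dt/6·(k1+2k2+2k3+k4)
t=0.020: state=(-0.090, -0.478)
t=0.040: state=(-0.069, -0.476)
t=0.060: state=(-0.048, -0.474)
continuing one RK4 step at a time; state shown every 25 steps (Δt=0.5):
t=0.500: state=(0.523, -0.419)
t=0.760: state=(0.946, -0.374)
next step: t=0.780: state=(0.980, -0.370) — v has crossed 0.95
linear interpolation between t=0.760 (0.94622) and t=0.780 (0.97975) → t≈0.762

t = 0.762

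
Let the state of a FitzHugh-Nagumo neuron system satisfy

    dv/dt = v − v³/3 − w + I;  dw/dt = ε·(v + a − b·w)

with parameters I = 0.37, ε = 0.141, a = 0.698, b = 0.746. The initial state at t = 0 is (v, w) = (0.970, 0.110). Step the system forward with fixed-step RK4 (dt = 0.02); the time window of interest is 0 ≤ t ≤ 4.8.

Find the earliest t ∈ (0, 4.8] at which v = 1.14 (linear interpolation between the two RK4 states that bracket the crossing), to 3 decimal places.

t=0.000: state=(0.970, 0.110)
step 1 (dt=0.02): k1=(0.926, 0.224), k2=(0.924, 0.225), k3=(0.924, 0.225), k4=(0.922, 0.226); state += dt/6·(k1+2k2+2k3+k4)
t=0.020: state=(0.988, 0.114)
t=0.040: state=(1.007, 0.119)
t=0.060: state=(1.025, 0.124)
t=0.180: state=(1.132, 0.152)
next step: t=0.200: state=(1.149, 0.157) — v has crossed 1.14
linear interpolation between t=0.180 (1.13216) and t=0.200 (1.14940) → t≈0.189

t = 0.189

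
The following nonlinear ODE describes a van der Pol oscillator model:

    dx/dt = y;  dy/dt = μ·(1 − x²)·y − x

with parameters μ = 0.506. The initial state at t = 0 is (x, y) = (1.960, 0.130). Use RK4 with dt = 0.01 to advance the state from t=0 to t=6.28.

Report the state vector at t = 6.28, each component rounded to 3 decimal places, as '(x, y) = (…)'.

t=0.000: state=(1.960, 0.130)
step 1 (dt=0.01): k1=(0.130, -2.147), k2=(0.119, -2.132), k3=(0.119, -2.132), k4=(0.109, -2.118); state += dt/6·(k1+2k2+2k3+k4)
t=0.010: state=(1.961, 0.109)
t=0.020: state=(1.962, 0.088)
t=0.030: state=(1.963, 0.067)
continuing one RK4 step at a time; state shown every 25 steps (Δt=0.25):
t=0.250: state=(1.933, -0.320)
t=0.500: state=(1.811, -0.636)
t=0.750: state=(1.621, -0.879)
t=1.000: state=(1.374, -1.098)
t=1.250: state=(1.071, -1.328)
t=1.500: state=(0.707, -1.588)
t=1.750: state=(0.274, -1.875)
t=2.000: state=(-0.228, -2.131)
t=2.250: state=(-0.776, -2.206)
t=2.500: state=(-1.301, -1.918)
t=2.750: state=(-1.705, -1.279)
t=3.000: state=(-1.933, -0.554)
t=3.250: state=(-1.995, 0.029)
t=3.500: state=(-1.933, 0.434)
t=3.750: state=(-1.788, 0.719)
t=4.000: state=(-1.579, 0.947)
t=4.250: state=(-1.315, 1.163)
t=4.500: state=(-0.996, 1.398)
t=4.750: state=(-0.613, 1.666)
t=5.000: state=(-0.161, 1.955)
t=5.250: state=(0.360, 2.186)
t=5.500: state=(0.913, 2.187)
t=5.750: state=(1.419, 1.795)
t=6.000: state=(1.785, 1.099)
t=6.250: state=(1.969, 0.392)
t=6.280: state=(1.979, 0.317)

(x, y) = (1.979, 0.317)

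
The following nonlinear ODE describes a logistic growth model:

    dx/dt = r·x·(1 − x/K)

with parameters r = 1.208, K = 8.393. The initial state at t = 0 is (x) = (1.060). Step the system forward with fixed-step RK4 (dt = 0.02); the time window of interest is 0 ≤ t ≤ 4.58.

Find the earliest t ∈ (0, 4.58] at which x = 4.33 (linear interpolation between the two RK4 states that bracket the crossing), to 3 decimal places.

t = 1.654

t=0.000: state=(1.060)
step 1 (dt=0.02): k1=(1.119), k2=(1.129), k3=(1.129), k4=(1.139); state += dt/6·(k1+2k2+2k3+k4)
t=0.020: state=(1.083)
t=0.040: state=(1.106)
t=0.060: state=(1.129)
continuing one RK4 step at a time; state shown every 10 steps (Δt=0.2):
t=0.200: state=(1.305)
t=0.400: state=(1.594)
t=0.600: state=(1.929)
t=0.800: state=(2.311)
t=1.000: state=(2.737)
t=1.200: state=(3.199)
t=1.400: state=(3.689)
t=1.600: state=(4.194)
t=1.640: state=(4.295)
next step: t=1.660: state=(4.346) — x has crossed 4.33
linear interpolation between t=1.640 (4.29511) and t=1.660 (4.34576) → t≈1.654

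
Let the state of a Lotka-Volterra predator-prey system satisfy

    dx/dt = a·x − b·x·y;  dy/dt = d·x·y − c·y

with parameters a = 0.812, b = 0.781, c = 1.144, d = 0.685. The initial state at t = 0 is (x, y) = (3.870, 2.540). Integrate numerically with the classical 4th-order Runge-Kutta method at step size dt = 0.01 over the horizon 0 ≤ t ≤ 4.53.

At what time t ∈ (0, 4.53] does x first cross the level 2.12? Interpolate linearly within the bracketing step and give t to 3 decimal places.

t = 0.369

t=0.000: state=(3.870, 2.540)
step 1 (dt=0.01): k1=(-4.535, 3.828), k2=(-4.566, 3.817), k3=(-4.565, 3.816), k4=(-4.595, 3.805); state += dt/6·(k1+2k2+2k3+k4)
t=0.010: state=(3.824, 2.578)
t=0.020: state=(3.778, 2.616)
t=0.030: state=(3.731, 2.654)
continuing one RK4 step at a time; state shown every 20 steps (Δt=0.2):
t=0.200: state=(2.896, 3.215)
t=0.360: state=(2.158, 3.527)
next step: t=0.370: state=(2.117, 3.539) — x has crossed 2.12
linear interpolation between t=0.360 (2.15845) and t=0.370 (2.11682) → t≈0.369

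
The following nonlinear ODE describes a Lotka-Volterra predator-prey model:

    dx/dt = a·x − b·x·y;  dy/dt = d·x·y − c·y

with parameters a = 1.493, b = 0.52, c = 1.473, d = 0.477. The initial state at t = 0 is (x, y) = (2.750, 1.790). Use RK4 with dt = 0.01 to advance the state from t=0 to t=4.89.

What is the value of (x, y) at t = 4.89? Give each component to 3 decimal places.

t=0.000: state=(2.750, 1.790)
step 1 (dt=0.01): k1=(1.546, -0.289), k2=(1.552, -0.282), k3=(1.552, -0.282), k4=(1.559, -0.275); state += dt/6·(k1+2k2+2k3+k4)
t=0.010: state=(2.766, 1.787)
t=0.020: state=(2.781, 1.785)
t=0.030: state=(2.797, 1.782)
continuing one RK4 step at a time; state shown every 20 steps (Δt=0.2):
t=0.200: state=(3.084, 1.760)
t=0.400: state=(3.458, 1.791)
t=0.600: state=(3.851, 1.890)
t=0.800: state=(4.228, 2.070)
t=1.000: state=(4.534, 2.344)
t=1.200: state=(4.702, 2.716)
t=1.400: state=(4.669, 3.169)
t=1.600: state=(4.415, 3.647)
t=1.800: state=(3.983, 4.059)
t=2.000: state=(3.467, 4.314)
t=2.200: state=(2.971, 4.367)
t=2.400: state=(2.557, 4.230)
t=2.600: state=(2.250, 3.960)
t=2.800: state=(2.044, 3.617)
t=3.000: state=(1.928, 3.254)
t=3.200: state=(1.887, 2.905)
t=3.400: state=(1.912, 2.593)
t=3.600: state=(1.996, 2.326)
t=3.800: state=(2.138, 2.109)
t=4.000: state=(2.335, 1.943)
t=4.200: state=(2.588, 1.830)
t=4.400: state=(2.894, 1.770)
t=4.600: state=(3.248, 1.766)
t=4.800: state=(3.634, 1.826)
t=4.890: state=(3.812, 1.877)

(x, y) = (3.812, 1.877)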